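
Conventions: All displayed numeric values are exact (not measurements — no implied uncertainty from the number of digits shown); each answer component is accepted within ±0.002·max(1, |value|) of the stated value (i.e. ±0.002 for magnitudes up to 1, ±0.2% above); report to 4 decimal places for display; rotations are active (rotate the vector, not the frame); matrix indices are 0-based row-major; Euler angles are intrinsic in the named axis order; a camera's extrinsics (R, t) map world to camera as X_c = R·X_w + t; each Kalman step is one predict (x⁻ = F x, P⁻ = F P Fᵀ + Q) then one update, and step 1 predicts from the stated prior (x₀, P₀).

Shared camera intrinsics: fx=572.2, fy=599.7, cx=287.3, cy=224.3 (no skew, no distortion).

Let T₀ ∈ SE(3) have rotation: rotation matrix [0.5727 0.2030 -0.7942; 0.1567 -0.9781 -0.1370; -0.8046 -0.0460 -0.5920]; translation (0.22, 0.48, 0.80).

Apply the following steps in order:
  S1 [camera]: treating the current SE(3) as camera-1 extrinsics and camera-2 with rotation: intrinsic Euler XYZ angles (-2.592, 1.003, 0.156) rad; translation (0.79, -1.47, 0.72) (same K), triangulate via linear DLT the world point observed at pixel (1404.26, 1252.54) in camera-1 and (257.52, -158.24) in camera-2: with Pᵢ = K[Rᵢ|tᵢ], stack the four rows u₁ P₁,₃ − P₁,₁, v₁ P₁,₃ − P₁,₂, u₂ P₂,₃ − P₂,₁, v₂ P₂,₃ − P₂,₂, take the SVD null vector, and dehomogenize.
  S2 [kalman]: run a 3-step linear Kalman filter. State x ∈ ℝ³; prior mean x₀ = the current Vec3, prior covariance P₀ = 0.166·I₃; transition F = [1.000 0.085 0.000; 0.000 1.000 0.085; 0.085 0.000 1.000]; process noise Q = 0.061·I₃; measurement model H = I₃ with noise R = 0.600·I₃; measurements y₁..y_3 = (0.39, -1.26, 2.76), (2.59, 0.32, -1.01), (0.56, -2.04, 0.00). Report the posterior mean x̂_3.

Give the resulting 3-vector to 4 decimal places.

result = (1.0338, -1.1420, -0.3723)

after S1 (triangulate): (1.0815, -0.9950, -1.8958)
after S2 (kf_track): (1.0338, -1.1420, -0.3723)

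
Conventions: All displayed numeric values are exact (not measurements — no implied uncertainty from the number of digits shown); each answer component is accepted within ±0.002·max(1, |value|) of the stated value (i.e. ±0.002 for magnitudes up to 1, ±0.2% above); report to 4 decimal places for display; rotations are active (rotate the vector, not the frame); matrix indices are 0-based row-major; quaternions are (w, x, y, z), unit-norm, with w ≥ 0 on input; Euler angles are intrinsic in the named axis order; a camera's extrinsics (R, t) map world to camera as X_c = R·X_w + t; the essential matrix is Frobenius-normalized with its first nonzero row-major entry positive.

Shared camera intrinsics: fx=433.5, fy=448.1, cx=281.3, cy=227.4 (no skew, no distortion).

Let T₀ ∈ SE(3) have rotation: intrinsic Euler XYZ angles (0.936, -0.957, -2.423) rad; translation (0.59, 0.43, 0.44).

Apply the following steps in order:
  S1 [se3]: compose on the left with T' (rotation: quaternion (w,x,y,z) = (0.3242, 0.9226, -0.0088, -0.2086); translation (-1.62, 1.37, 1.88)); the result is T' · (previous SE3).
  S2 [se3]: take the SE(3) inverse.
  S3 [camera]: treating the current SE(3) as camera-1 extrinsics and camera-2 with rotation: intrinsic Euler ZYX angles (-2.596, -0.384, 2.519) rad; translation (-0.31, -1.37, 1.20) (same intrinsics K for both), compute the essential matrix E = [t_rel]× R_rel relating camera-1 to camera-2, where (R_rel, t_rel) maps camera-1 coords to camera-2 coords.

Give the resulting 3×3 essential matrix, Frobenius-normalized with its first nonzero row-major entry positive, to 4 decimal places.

after S1 (compose_se3): R=[-0.0336 0.3535 -0.9348; 0.5149 0.8078 0.2870; 0.8566 -0.4717 -0.2092], t=(-1.2021, 0.6794, 1.6059)
after S2 (invert_se3): R=[-0.0336 0.5149 0.8566; 0.3535 0.8078 -0.4717; -0.9348 0.2870 -0.2092], t=(-1.7658, 0.6336, -0.9829)
after S3 (essential): [0.0649 -0.4171 -0.0605; 0.1424 -0.5468 0.1194; 0.1731 0.0981 0.6671]

matrix = [0.0649 -0.4171 -0.0605; 0.1424 -0.5468 0.1194; 0.1731 0.0981 0.6671]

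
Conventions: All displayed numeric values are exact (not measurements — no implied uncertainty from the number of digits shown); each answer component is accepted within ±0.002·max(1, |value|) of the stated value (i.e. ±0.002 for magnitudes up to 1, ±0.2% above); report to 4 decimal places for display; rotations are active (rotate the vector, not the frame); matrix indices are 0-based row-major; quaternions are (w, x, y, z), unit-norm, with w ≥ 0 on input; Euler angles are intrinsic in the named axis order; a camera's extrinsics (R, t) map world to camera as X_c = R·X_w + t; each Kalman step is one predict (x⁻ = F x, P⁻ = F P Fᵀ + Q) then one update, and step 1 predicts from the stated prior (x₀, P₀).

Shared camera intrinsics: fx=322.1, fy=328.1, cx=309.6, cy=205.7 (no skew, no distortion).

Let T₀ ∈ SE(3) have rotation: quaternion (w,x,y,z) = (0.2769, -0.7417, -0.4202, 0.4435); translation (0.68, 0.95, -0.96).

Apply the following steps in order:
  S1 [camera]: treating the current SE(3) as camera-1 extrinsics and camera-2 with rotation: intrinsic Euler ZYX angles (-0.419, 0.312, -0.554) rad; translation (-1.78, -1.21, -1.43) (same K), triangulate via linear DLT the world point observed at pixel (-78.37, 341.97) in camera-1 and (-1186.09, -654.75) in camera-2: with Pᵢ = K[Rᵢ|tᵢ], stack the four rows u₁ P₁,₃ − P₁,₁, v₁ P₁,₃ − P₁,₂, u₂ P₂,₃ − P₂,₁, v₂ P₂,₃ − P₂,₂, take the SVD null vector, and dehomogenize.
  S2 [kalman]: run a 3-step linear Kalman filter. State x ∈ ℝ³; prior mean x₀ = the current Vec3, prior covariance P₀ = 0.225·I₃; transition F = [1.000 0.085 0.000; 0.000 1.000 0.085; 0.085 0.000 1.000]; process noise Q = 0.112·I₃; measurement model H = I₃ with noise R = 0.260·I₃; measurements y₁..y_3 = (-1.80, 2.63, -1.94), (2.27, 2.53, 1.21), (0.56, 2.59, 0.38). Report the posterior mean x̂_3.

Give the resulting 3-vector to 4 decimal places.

result = (0.5158, 2.1104, 0.3347)

after S1 (triangulate): (-1.7741, -1.9774, 0.7668)
after S2 (kf_track): (0.5158, 2.1104, 0.3347)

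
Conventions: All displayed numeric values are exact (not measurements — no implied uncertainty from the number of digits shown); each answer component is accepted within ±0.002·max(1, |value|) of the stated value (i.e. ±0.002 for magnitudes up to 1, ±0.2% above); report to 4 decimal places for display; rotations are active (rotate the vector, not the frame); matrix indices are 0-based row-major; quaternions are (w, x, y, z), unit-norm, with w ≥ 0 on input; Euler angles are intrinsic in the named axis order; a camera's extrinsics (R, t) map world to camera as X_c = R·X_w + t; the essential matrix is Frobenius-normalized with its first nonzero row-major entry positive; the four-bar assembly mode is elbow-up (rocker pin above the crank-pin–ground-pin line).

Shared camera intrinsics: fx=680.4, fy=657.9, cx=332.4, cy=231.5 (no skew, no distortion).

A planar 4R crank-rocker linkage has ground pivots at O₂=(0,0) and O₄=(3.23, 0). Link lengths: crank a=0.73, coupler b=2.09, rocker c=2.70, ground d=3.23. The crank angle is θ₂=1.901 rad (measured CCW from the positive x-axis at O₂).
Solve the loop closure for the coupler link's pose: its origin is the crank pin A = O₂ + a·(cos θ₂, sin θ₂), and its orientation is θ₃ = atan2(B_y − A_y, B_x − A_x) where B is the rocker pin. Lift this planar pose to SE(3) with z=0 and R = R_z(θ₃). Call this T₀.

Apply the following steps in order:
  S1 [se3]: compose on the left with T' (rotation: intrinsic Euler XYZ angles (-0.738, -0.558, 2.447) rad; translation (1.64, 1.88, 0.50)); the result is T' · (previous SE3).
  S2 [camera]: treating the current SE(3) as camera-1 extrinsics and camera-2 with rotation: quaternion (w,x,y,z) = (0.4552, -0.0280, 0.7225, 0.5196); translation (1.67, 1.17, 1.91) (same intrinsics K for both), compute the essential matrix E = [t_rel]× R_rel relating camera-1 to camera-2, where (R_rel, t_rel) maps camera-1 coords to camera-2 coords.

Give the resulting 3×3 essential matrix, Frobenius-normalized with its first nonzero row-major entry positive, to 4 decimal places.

source (fourbar_fk): coupler pose = R=[0.7842 -0.6205 0.0000; 0.6205 0.7842 0.0000; 0.0000 0.0000 1.0000], t=(-0.2367, 0.6906, 0.0000)
after S1 (compose_se3): R=[-0.8480 -0.0214 -0.5295; -0.3375 -0.7486 0.5708; -0.4086 0.6627 0.6276], t=(1.4193, 1.2827, 0.8570)
after S2 (essential): [0.6180 -0.2007 0.2786; 0.0600 0.2842 0.0983; -0.1013 -0.5986 -0.1937]

matrix = [0.6180 -0.2007 0.2786; 0.0600 0.2842 0.0983; -0.1013 -0.5986 -0.1937]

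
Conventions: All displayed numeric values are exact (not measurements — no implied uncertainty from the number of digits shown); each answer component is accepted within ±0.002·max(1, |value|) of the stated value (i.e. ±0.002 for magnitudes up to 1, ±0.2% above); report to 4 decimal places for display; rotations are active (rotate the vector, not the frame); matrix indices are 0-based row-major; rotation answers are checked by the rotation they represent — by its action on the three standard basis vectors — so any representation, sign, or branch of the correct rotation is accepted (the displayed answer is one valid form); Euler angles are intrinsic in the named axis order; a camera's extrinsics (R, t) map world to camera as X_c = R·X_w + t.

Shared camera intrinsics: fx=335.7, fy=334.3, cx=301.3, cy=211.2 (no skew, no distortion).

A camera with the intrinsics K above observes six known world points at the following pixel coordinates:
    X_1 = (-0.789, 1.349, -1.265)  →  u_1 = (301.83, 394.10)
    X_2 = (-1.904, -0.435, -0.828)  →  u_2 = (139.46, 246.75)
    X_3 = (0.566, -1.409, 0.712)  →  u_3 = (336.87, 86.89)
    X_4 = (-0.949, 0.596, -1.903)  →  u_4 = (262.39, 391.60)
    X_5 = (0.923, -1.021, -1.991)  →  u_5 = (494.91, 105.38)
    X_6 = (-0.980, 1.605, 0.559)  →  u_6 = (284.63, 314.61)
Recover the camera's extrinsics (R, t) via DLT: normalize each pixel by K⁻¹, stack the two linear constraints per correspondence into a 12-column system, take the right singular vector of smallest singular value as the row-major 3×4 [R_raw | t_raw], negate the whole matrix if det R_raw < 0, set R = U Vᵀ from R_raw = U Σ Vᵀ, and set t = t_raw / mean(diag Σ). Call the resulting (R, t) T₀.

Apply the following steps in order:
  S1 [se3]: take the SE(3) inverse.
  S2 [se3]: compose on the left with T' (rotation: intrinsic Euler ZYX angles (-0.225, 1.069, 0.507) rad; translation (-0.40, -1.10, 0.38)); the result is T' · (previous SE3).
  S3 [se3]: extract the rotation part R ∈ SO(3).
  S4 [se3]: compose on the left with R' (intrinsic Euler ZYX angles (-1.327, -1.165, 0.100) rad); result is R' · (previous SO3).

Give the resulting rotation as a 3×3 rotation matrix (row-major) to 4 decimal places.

source (pnp_recover): camera pose = R=[0.9648 0.2512 -0.0772; -0.2628 0.9227 -0.2819; 0.0004 0.2923 0.9563], t=(0.3300, 0.0100, 4.1400)
after S1 (invert_se3): R=[0.9648 -0.2628 0.0004; 0.2512 0.9227 0.2923; -0.0772 -0.2819 0.9563], t=(-0.3174, -1.3023, -3.9309)
after S2 (compose_se3): R=[0.5563 0.2596 0.7894; 0.1364 0.9085 -0.3949; -0.8197 0.3274 0.4701], t=(-3.8542, 0.4807, -1.2988)
after S3 (rot_of_se3): [0.5563 0.2596 0.7894; 0.1364 0.9085 -0.3949; -0.8197 0.3274 0.4701]
after S4 (compose_so3): [0.4420 0.7779 -0.4466; -0.8757 0.4822 -0.0267; 0.1946 0.4029 0.8943]

rotation (matrix) = ((0.4420, 0.7779, -0.4466), (-0.8757, 0.4822, -0.0267), (0.1946, 0.4029, 0.8943))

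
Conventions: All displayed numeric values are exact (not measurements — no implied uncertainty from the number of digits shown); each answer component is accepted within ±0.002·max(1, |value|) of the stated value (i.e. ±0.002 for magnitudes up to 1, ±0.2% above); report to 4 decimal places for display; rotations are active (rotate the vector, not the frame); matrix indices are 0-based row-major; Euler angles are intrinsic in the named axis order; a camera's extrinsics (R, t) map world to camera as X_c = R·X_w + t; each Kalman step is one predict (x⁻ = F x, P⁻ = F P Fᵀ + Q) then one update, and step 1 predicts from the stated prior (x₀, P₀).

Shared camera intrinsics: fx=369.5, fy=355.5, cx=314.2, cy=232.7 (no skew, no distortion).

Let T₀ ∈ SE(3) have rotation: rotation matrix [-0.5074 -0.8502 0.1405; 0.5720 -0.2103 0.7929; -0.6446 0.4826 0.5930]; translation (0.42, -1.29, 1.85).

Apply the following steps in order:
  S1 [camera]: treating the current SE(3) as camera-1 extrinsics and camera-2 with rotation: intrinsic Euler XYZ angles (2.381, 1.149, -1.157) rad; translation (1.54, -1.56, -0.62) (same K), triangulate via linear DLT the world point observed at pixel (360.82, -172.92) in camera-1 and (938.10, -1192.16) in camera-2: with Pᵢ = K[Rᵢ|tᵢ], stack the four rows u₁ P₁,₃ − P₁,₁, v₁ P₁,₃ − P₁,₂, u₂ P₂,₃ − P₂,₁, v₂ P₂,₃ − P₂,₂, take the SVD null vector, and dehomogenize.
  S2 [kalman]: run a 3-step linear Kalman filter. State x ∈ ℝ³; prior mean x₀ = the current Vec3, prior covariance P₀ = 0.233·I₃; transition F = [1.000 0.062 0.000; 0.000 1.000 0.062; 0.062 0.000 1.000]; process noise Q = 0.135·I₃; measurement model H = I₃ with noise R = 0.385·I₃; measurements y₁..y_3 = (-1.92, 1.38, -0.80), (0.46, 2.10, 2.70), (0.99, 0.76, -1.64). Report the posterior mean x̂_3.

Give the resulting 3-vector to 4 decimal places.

after S1 (triangulate): (-0.9832, 0.6063, -0.8084)
after S2 (kf_track): (0.1964, 1.1891, -0.3188)

result = (0.1964, 1.1891, -0.3188)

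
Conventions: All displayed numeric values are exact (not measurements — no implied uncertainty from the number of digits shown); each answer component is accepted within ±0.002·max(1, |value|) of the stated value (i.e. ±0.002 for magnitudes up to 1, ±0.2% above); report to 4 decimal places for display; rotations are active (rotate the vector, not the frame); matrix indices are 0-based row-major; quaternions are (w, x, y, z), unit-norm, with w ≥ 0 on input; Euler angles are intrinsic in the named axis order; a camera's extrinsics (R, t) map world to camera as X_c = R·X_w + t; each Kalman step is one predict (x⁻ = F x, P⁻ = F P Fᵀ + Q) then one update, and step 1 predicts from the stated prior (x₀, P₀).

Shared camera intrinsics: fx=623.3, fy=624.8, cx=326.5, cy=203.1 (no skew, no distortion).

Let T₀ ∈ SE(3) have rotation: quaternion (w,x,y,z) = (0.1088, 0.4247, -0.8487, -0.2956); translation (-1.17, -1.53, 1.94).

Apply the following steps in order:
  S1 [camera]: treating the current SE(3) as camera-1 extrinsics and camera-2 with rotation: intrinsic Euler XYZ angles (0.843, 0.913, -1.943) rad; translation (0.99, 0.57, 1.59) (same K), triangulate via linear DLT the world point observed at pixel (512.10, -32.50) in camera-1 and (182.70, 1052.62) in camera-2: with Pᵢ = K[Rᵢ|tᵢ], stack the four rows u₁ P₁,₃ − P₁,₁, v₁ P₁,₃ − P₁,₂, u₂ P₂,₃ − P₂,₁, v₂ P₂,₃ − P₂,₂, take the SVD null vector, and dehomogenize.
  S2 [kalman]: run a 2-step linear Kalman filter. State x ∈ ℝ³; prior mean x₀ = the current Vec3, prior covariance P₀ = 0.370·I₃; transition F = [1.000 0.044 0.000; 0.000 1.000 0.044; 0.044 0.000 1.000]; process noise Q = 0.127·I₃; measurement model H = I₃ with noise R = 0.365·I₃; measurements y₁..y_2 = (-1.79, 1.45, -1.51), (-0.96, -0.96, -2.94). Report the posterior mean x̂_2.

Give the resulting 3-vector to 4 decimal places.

after S1 (triangulate): (-1.6379, -0.4641, -1.9530)
after S2 (kf_track): (-1.3616, -0.1894, -2.3489)

result = (-1.3616, -0.1894, -2.3489)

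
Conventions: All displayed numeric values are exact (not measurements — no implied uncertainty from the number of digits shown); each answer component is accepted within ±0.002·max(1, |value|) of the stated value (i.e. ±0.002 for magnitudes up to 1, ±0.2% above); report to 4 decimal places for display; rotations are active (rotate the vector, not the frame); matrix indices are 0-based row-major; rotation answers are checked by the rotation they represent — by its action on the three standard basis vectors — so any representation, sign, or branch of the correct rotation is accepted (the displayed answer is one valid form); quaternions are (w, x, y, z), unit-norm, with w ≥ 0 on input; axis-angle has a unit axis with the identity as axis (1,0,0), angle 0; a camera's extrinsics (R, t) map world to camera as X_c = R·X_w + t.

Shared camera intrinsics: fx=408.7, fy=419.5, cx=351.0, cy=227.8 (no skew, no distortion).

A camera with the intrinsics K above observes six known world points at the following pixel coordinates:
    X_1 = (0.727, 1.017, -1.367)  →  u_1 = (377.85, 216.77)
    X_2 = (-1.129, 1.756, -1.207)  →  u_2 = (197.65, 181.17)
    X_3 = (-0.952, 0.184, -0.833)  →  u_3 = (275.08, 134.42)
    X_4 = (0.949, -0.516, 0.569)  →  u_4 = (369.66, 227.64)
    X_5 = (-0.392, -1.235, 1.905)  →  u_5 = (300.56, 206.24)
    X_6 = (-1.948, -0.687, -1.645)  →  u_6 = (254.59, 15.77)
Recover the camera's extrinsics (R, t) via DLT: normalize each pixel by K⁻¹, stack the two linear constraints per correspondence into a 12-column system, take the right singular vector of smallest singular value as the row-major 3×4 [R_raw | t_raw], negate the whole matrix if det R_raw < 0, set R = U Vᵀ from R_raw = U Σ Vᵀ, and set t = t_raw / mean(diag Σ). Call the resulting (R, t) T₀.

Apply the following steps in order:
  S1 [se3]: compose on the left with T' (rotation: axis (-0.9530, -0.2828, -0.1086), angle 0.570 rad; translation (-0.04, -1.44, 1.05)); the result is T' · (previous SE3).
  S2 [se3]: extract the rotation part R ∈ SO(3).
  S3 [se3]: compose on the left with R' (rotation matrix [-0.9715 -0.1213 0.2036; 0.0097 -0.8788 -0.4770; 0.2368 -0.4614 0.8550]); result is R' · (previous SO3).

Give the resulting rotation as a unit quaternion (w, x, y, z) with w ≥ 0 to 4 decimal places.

rotation (quat) = (0.1302, -0.1275, 0.7756, -0.6043)

source (pnp_recover): camera pose = R=[0.8617 -0.3501 -0.3673; 0.5040 0.6744 0.5395; 0.0588 -0.6500 0.7576], t=(-0.4600, -0.4400, 6.4003)
after S1 (compose_se3): R=[0.8922 -0.1882 -0.4106; 0.4475 0.2445 0.8602; -0.0615 -0.9512 0.3024], t=(-1.4098, 1.5139, 6.5968)
after S2 (rot_of_se3): [0.8922 -0.1882 -0.4106; 0.4475 0.2445 0.8602; -0.0615 -0.9512 0.3024]
after S3 (compose_so3): [-0.9336 -0.0405 0.3561; -0.3552 0.2370 -0.9042; -0.0478 -0.9707 -0.2356]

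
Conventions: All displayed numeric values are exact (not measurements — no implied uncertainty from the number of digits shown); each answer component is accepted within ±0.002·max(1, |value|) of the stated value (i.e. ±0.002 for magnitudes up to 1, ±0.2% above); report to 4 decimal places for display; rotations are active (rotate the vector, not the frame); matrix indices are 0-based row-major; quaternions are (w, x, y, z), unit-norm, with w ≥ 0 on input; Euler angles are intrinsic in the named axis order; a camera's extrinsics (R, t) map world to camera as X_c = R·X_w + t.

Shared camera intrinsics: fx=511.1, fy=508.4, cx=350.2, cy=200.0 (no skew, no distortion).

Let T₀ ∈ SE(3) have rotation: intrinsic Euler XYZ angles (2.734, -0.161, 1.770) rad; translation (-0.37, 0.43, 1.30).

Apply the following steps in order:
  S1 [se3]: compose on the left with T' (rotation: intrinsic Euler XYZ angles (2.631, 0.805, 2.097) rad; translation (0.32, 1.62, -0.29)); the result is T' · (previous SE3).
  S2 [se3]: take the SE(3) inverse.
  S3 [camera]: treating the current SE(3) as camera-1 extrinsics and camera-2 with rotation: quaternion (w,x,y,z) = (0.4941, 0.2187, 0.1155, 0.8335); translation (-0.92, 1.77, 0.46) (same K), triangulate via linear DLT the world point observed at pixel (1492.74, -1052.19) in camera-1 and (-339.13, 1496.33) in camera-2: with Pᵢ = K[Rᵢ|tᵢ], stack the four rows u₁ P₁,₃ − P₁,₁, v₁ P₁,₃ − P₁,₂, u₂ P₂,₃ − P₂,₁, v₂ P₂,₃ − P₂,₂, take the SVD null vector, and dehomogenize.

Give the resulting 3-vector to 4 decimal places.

result = (1.8404, 0.2335, 0.2981)

after S1 (compose_se3): R=[0.9009 0.2380 -0.3629; -0.0781 0.9114 0.4040; 0.4269 -0.3356 0.8397], t=(1.1282, 1.5817, -1.4550)
after S2 (invert_se3): R=[0.9009 -0.0781 0.4269; 0.2380 0.9114 -0.3356; -0.3629 0.4040 0.8397], t=(-0.2717, -2.1985, 0.9922)
after S3 (triangulate): (1.8404, 0.2335, 0.2981)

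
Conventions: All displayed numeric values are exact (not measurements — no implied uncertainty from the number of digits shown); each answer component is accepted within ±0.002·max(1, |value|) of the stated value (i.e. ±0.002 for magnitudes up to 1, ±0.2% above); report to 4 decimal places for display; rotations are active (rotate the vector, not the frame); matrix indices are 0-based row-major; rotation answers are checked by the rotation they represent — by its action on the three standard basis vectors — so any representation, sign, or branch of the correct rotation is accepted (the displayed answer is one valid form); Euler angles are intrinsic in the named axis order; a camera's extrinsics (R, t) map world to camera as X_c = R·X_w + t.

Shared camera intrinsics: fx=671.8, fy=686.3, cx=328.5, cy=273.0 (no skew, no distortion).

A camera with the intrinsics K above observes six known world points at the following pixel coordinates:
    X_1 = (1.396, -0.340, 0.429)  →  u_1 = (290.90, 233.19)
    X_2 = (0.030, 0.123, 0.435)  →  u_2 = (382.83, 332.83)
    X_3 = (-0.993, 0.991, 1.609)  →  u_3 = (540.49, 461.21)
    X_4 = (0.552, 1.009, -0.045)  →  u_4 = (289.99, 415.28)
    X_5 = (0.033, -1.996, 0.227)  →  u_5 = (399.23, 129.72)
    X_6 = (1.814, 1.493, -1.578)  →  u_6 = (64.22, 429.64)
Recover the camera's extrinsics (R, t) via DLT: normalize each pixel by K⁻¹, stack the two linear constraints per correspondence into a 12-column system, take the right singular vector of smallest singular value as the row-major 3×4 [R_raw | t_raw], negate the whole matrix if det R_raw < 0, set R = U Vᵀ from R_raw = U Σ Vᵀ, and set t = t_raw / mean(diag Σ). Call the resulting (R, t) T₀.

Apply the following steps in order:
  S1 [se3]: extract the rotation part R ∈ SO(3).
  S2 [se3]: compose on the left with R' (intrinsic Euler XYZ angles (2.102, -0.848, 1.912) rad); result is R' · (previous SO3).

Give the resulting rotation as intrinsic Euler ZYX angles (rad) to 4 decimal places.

source (pnp_recover): camera pose = R=[-0.6535 -0.1796 0.7353; -0.3113 0.9493 -0.0448; -0.6900 -0.2582 -0.6762], t=(0.2298, 0.4596, 6.6260)
after S1 (rot_of_se3): [-0.6535 -0.1796 0.7353; -0.3113 0.9493 -0.0448; -0.6900 -0.2582 -0.6762]
after S2 (compose_so3): [0.8561 -0.3584 0.3723; 0.3216 0.9334 0.1589; -0.4045 -0.0163 0.9144]

rotation (euler_zyx) = (0.3594, 0.4164, -0.0178)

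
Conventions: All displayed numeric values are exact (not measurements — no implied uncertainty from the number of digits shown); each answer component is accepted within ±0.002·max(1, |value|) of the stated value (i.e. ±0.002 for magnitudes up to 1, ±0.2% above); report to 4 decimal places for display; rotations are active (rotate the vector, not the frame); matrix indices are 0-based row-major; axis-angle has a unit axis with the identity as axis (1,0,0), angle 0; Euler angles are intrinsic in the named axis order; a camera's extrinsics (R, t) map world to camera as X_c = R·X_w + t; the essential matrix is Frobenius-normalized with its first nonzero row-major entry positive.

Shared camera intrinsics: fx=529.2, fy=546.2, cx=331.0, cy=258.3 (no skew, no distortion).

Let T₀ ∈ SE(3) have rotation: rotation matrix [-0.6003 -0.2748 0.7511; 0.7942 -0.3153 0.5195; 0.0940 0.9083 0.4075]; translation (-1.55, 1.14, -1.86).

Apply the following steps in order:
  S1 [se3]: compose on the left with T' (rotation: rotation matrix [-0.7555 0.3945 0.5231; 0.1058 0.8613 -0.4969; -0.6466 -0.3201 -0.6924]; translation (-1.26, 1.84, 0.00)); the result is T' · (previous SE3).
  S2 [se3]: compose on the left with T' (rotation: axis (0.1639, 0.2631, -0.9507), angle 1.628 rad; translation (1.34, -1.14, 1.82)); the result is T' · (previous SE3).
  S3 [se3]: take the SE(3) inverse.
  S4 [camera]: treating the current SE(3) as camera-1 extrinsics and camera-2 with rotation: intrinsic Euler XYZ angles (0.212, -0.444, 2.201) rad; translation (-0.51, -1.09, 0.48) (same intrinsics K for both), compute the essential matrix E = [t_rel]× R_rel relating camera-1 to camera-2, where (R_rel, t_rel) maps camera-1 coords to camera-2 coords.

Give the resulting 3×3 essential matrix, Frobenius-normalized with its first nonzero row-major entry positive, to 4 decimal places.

after S1 (compose_se3): R=[0.8161 0.5584 -0.1493; 0.5739 -0.7520 0.3244; 0.0688 -0.3504 -0.9341], t=(-0.6122, 3.5823, 1.9252)
after S2 (compose_se3): R=[0.5542 -0.7984 0.2355; -0.7576 -0.3666 0.5400; -0.3448 -0.4776 -0.8081], t=(5.1097, -1.3534, 3.4503)
after S3 (invert_se3): R=[0.5542 -0.7576 -0.3448; -0.7984 -0.3666 -0.4776; 0.2355 0.5400 -0.8081], t=(-2.6675, 5.2313, 2.3157)
after S4 (essential): [0.3899 -0.1002 0.3973; -0.1754 -0.3037 0.4903; 0.5379 0.1629 -0.0295]

matrix = [0.3899 -0.1002 0.3973; -0.1754 -0.3037 0.4903; 0.5379 0.1629 -0.0295]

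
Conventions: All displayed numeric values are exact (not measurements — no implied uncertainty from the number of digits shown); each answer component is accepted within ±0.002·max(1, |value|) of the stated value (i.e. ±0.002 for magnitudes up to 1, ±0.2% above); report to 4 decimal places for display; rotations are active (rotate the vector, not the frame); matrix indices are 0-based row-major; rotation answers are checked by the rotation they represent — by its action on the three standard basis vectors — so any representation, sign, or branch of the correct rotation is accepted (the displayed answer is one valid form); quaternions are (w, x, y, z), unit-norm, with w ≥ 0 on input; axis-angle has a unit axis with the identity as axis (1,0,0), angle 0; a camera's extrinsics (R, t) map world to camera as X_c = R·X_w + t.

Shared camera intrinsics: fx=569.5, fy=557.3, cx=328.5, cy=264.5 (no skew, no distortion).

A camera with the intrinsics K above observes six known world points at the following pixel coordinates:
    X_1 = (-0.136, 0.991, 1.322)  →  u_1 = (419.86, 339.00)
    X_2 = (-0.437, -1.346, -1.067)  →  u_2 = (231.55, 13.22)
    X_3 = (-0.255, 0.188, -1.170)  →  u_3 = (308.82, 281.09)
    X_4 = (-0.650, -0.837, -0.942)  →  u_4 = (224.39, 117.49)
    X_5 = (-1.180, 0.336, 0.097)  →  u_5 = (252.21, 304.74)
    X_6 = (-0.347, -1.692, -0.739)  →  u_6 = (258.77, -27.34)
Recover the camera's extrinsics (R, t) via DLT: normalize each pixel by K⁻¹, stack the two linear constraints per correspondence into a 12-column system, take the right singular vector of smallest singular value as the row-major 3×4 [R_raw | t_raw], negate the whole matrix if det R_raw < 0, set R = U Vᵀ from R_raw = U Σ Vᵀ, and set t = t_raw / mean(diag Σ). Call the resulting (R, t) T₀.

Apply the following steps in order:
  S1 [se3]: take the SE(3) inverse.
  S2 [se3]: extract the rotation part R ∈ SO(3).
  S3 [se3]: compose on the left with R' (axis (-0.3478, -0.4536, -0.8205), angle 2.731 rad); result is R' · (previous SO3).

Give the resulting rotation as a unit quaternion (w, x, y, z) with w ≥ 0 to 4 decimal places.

rotation (quat) = (0.2046, -0.4941, -0.4225, -0.7317)

source (pnp_recover): camera pose = R=[0.9426 0.1836 0.2789; -0.1741 0.9830 -0.0587; -0.2850 0.0068 0.9585], t=(0.4300, -0.2100, 3.9997)
after S1 (invert_se3): R=[0.9426 -0.1741 -0.2850; 0.1836 0.9830 0.0068; 0.2789 -0.0587 0.9585], t=(0.6979, 0.1003, -3.9660)
after S2 (rot_of_se3): [0.9426 -0.1741 -0.2850; 0.1836 0.9830 0.0068; 0.2789 -0.0587 0.9585]
after S3 (compose_so3): [-0.4279 0.7170 0.5502; 0.1181 -0.5592 0.8206; 0.8961 0.4161 0.1546]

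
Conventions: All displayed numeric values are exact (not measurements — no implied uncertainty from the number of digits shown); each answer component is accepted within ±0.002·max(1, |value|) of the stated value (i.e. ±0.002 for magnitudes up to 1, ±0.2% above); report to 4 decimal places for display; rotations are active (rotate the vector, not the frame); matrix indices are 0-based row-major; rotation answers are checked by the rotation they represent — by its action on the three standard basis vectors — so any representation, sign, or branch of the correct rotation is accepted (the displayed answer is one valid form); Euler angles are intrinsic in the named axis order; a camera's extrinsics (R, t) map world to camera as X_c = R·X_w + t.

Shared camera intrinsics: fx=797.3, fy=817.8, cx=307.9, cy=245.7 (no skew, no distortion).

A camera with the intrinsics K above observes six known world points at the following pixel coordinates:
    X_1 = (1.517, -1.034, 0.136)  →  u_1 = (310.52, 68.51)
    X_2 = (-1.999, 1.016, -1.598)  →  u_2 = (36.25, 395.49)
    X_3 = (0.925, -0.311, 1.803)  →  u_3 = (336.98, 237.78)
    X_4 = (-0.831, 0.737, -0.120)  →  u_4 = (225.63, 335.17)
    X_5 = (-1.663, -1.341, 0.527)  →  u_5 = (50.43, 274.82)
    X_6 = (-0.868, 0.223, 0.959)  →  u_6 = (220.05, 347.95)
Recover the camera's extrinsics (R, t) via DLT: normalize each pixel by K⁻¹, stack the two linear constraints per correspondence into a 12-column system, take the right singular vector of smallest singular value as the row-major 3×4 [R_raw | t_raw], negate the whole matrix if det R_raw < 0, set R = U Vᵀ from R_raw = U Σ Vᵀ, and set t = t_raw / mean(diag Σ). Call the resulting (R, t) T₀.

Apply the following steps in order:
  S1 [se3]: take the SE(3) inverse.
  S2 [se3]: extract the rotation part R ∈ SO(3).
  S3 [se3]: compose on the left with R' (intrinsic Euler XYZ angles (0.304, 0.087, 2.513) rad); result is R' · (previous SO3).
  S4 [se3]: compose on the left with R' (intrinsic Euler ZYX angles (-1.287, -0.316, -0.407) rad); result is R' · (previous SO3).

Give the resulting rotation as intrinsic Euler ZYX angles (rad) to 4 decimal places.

rotation (euler_zyx) = (1.9008, 0.0524, 0.6391)

source (pnp_recover): camera pose = R=[0.7523 0.6367 0.1694; -0.6240 0.6059 0.4935; 0.2116 -0.4769 0.8531], t=(-0.4800, -0.2101, 6.9906)
after S1 (invert_se3): R=[0.7523 -0.6240 0.2116; 0.6367 0.6059 -0.4769; 0.1694 0.4935 0.8531], t=(-1.2493, 3.7670, -5.7785)
after S2 (rot_of_se3): [0.7523 -0.6240 0.2116; 0.6367 0.6059 -0.4769; 0.1694 0.4935 0.8531]
after S3 (compose_so3): [-0.9644 0.1907 0.1830; -0.1454 -0.9610 0.2353; 0.2207 0.2003 0.9545]
after S4 (compose_so3): [-0.3236 -0.7694 0.5507; 0.9447 -0.2306 0.2331; -0.0523 0.5957 0.8015]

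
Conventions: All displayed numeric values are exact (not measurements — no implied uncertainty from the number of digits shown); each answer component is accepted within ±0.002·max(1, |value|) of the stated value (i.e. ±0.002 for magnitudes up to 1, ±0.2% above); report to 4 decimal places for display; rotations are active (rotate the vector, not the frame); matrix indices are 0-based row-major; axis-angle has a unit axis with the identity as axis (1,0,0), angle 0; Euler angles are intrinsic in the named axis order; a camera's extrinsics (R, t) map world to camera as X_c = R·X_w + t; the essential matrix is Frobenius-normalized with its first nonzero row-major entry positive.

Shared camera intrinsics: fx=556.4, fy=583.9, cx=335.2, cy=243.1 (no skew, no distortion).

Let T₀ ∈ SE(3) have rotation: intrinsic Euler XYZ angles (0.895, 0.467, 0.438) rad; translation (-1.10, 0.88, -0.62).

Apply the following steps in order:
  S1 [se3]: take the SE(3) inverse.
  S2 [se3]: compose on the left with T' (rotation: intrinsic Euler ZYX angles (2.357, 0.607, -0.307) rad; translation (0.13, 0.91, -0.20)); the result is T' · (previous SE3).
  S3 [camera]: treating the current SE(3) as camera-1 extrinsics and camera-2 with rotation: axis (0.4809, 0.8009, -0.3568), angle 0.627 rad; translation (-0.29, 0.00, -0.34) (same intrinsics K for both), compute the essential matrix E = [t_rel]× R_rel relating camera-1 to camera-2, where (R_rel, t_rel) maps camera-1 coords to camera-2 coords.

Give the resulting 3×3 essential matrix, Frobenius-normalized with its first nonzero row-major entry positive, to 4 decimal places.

matrix = [0.2158 0.2949 -0.2342; 0.4832 0.3723 0.0868; -0.1810 0.1358 -0.6171]

after S1 (invert_se3): R=[0.8086 0.5834 0.0759; -0.3787 0.4175 0.8260; 0.4502 -0.6967 0.5585], t=(0.4231, -0.2719, 1.4546)
after S2 (compose_se3): R=[-0.5305 -0.1525 -0.8338; 0.8475 -0.1126 -0.5186; -0.0147 -0.9819 0.1890], t=(-0.8363, 1.6198, 0.7650)
after S3 (essential): [0.2158 0.2949 -0.2342; 0.4832 0.3723 0.0868; -0.1810 0.1358 -0.6171]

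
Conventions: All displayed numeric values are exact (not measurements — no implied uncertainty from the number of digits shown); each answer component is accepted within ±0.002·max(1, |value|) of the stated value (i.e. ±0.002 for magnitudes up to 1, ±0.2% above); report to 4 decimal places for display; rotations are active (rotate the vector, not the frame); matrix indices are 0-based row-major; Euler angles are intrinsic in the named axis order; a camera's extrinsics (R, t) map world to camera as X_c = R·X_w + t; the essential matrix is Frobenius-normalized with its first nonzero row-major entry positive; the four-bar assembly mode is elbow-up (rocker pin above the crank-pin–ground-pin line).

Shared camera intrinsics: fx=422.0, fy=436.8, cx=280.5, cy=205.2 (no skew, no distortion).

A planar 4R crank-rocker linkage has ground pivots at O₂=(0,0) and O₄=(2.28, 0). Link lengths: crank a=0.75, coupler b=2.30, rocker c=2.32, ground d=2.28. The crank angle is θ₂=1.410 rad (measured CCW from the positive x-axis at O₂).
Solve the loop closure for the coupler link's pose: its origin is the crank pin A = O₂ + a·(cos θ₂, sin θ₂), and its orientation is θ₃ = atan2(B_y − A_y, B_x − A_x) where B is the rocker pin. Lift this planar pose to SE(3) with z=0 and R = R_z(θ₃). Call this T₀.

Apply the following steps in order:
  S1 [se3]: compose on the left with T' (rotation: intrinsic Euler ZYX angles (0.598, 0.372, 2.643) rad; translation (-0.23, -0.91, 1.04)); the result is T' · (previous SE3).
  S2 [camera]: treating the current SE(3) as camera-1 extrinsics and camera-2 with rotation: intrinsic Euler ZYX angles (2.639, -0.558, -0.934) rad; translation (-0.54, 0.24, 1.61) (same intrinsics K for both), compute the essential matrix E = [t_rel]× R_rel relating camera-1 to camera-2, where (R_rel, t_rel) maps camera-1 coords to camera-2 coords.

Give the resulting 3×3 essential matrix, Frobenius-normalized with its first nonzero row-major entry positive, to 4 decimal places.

source (fourbar_fk): coupler pose = R=[0.7443 -0.6678 0.0000; 0.6678 0.7443 0.0000; 0.0000 0.0000 1.0000], t=(0.1201, 0.7403, 0.0000)
after S1 (compose_se3): R=[0.9992 -0.0392 0.0054; -0.0290 -0.8177 -0.5749; 0.0270 0.5743 -0.8182], t=(0.3349, -1.3119, 1.3262)
after S2 (essential): [0.2284 0.4701 0.4220; 0.6012 -0.3606 0.0306; -0.1544 -0.1085 -0.1438]

matrix = [0.2284 0.4701 0.4220; 0.6012 -0.3606 0.0306; -0.1544 -0.1085 -0.1438]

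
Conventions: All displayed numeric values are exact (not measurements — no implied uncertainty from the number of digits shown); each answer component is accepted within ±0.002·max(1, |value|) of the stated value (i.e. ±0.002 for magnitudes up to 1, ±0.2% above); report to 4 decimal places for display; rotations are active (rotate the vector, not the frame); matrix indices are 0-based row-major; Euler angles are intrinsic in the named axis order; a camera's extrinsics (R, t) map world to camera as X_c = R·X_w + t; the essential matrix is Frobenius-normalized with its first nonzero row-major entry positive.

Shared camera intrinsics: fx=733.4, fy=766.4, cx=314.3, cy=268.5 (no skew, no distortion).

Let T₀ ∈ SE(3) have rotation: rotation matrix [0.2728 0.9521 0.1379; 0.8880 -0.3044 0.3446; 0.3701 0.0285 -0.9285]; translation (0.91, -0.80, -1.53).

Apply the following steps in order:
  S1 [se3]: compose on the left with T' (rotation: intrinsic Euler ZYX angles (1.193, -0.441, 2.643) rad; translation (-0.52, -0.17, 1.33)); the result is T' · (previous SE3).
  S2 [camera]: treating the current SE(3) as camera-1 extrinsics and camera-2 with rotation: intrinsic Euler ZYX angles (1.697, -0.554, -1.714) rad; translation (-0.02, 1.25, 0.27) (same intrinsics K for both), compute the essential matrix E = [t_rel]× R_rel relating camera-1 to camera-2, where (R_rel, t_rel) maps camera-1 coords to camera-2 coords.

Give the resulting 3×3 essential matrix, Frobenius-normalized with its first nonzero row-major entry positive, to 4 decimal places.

matrix = [0.2225 0.4559 0.1839; 0.1433 -0.5273 0.2965; -0.3559 -0.0727 -0.4364]

after S1 (compose_se3): R=[0.9647 0.1086 -0.2397; -0.1632 0.9616 -0.2208; 0.2065 0.2522 0.9454], t=(-1.7009, 0.7426, 2.5876)
after S2 (essential): [0.2225 0.4559 0.1839; 0.1433 -0.5273 0.2965; -0.3559 -0.0727 -0.4364]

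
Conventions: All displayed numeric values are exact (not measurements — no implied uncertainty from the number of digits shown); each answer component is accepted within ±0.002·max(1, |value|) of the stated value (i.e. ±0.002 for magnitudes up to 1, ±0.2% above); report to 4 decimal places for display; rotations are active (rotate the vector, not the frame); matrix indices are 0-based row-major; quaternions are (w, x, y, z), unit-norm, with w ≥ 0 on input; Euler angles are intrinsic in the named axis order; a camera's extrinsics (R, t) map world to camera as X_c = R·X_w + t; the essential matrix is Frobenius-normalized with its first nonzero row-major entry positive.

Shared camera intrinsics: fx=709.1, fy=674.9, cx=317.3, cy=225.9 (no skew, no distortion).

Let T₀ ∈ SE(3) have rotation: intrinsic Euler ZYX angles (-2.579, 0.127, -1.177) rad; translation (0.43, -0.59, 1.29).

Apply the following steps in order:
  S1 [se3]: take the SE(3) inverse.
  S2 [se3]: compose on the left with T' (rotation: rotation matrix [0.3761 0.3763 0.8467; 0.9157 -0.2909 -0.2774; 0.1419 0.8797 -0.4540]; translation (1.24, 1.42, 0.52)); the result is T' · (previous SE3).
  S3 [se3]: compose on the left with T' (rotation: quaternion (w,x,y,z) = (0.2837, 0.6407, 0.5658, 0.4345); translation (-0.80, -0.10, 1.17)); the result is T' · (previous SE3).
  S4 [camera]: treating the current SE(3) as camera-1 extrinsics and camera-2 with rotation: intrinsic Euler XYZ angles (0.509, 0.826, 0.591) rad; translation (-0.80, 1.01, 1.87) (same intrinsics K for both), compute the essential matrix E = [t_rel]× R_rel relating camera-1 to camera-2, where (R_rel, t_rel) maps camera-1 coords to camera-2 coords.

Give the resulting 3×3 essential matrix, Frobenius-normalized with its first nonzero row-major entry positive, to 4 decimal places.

after S1 (invert_se3): R=[-0.8391 -0.5291 -0.1267; 0.3036 -0.2622 -0.9160; 0.4514 -0.8071 0.3806], t=(0.2120, 0.8964, -1.1613)
after S2 (compose_se3): R=[0.1809 -0.9810 -0.0701; -0.9818 -0.1843 0.0449; -0.0570 0.0607 -0.9965], t=(0.6738, 1.6755, 1.8658)
after S3 (compose_se3): R=[-0.5231 -0.0173 -0.8521; 0.3636 -0.9088 -0.2047; -0.7708 -0.4169 0.4817], t=(1.6277, 0.4609, 1.9011)
after S4 (essential): [0.1460 0.4397 -0.5306; 0.3846 -0.2334 -0.0243; -0.4898 0.2242 0.1029]

matrix = [0.1460 0.4397 -0.5306; 0.3846 -0.2334 -0.0243; -0.4898 0.2242 0.1029]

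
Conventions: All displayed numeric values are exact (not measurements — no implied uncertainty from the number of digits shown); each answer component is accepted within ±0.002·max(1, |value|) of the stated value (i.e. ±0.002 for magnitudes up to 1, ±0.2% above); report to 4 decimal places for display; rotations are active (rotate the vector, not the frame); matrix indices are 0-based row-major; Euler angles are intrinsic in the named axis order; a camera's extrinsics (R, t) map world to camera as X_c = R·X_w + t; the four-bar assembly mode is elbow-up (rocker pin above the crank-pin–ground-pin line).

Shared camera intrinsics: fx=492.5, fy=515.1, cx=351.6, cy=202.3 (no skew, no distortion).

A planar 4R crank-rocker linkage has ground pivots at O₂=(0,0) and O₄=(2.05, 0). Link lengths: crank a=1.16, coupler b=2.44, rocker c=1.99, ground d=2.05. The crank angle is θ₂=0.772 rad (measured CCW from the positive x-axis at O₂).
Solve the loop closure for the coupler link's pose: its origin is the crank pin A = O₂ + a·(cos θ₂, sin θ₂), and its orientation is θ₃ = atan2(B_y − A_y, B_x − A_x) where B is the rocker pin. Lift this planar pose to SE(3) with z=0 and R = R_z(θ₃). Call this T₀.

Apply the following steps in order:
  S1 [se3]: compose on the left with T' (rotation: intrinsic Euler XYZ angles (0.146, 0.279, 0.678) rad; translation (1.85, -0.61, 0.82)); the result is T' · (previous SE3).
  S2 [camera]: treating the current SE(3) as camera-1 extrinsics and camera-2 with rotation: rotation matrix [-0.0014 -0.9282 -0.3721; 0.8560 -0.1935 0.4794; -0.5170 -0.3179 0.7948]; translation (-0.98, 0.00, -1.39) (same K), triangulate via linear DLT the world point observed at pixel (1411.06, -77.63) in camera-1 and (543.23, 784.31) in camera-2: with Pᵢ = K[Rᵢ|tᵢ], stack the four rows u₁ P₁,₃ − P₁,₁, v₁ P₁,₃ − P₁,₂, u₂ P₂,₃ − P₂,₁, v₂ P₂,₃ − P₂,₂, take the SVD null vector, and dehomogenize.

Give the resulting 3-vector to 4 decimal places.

source (fourbar_fk): coupler pose = R=[0.9333 -0.3590 0.0000; 0.3590 0.9333 0.0000; 0.0000 0.0000 1.0000], t=(0.8312, 0.8092, 0.0000)
after S1 (compose_se3): R=[0.4823 -0.8316 0.2754; 0.8759 0.4617 -0.1399; -0.0109 0.3087 0.9511], t=(1.9844, 0.5349, 0.9494)
after S2 (triangulate): (-0.4796, -1.8313, 1.3771)

result = (-0.4796, -1.8313, 1.3771)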